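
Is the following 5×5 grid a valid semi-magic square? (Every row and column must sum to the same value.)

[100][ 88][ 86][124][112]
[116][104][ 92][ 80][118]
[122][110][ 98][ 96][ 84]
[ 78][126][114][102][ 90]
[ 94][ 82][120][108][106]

Yes

Row 1: 100 + 88 + 86 + 124 + 112 = 510.
Row 2: 116 + 104 + 92 + 80 + 118 = 510.
Row 3: 122 + 110 + 98 + 96 + 84 = 510.
Row 4: 78 + 126 + 114 + 102 + 90 = 510.
Row 5: 94 + 82 + 120 + 108 + 106 = 510.
Column 1: 100 + 116 + 122 + 78 + 94 = 510.
Column 2: 88 + 104 + 110 + 126 + 82 = 510.
Column 3: 86 + 92 + 98 + 114 + 120 = 510.
Column 4: 124 + 80 + 96 + 102 + 108 = 510.
Column 5: 112 + 118 + 84 + 90 + 106 = 510.
All lines sum to 510.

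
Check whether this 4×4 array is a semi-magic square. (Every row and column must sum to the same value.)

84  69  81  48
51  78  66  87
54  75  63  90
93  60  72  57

Row 1: 84 + 69 + 81 + 48 = 282.
Row 2: 51 + 78 + 66 + 87 = 282.
Row 3: 54 + 75 + 63 + 90 = 282.
Row 4: 93 + 60 + 72 + 57 = 282.
Column 1: 84 + 51 + 54 + 93 = 282.
Column 2: 69 + 78 + 75 + 60 = 282.
Column 3: 81 + 66 + 63 + 72 = 282.
Column 4: 48 + 87 + 90 + 57 = 282.
All lines sum to 282.

Yes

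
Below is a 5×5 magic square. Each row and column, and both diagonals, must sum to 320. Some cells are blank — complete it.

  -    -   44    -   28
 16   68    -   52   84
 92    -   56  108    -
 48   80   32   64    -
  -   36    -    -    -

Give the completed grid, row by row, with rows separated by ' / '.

60 112 44 76 28 / 16 68 100 52 84 / 92 24 56 108 40 / 48 80 32 64 96 / 104 36 88 20 72

Row 2: 16 + 68 + 52 + 84 + ? = 320, so (2,3) = 100.
From row 4, 320 − (48 + 80 + 32 + 64) gives (4,5) = 96.
The remaining cell in column 3 is (5,3) = 320 − 232 = 88.
Anti-diagonal needs 320; the known cells sum to 216, so (5,1) = 104.
Column 1 needs 320; the known cells sum to 260, so (1,1) = 60.
Using main diagonal: 60 + 68 + 56 + 64 + ? → (5,5) = 320 − 248 = 72.
Row 5: 104 + 36 + 88 + 72 + ? = 320, so (5,4) = 20.
Column 4 needs 320; the known cells sum to 244, so (1,4) = 76.
Column 5 needs 320; the known cells sum to 280, so (3,5) = 40.
Using row 1: 60 + 44 + 76 + 28 + ? → (1,2) = 320 − 208 = 112.
Using row 3: 92 + 56 + 108 + 40 + ? → (3,2) = 320 − 296 = 24.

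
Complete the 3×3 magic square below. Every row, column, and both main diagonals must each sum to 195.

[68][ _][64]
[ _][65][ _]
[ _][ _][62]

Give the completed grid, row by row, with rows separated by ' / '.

68 63 64 / 61 65 69 / 66 67 62

Using row 1: 68 + 64 + ? → (1,2) = 195 − 132 = 63.
Column 2: 63 + 65 + ? = 195, so (3,2) = 67.
Using column 3: 64 + 62 + ? → (2,3) = 195 − 126 = 69.
Anti-diagonal must total 195; the given cells sum to 129, so (3,1) = 66.
The remaining cell in row 2 is (2,1) = 195 − 134 = 61.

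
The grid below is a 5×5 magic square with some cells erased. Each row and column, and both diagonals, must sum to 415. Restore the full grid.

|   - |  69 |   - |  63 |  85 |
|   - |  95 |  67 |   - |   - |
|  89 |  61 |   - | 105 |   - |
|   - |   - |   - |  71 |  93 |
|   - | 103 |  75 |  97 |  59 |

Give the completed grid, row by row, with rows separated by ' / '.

107 69 91 63 85 / 73 95 67 79 101 / 89 61 83 105 77 / 65 87 99 71 93 / 81 103 75 97 59

From row 5, 415 − (103 + 75 + 97 + 59) gives (5,1) = 81.
Column 2 must total 415; the given cells sum to 328, so (4,2) = 87.
Column 4: 63 + 105 + 71 + 97 + ? = 415, so (2,4) = 79.
Anti-diagonal needs 415; the known cells sum to 332, so (3,3) = 83.
Row 3 must total 415; the given cells sum to 338, so (3,5) = 77.
Using column 5: 85 + 77 + 93 + 59 + ? → (2,5) = 415 − 314 = 101.
Main diagonal needs 415; the known cells sum to 308, so (1,1) = 107.
Row 1 must total 415; the given cells sum to 324, so (1,3) = 91.
Row 2 must total 415; the given cells sum to 342, so (2,1) = 73.
From column 1, 415 − (107 + 73 + 89 + 81) gives (4,1) = 65.
Column 3 needs 415; the known cells sum to 316, so (4,3) = 99.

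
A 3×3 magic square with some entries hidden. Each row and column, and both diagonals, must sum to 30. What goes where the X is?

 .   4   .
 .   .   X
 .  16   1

Row 3 needs 30; the known cells sum to 17, so (3,1) = 13.
Column 2 needs 30; the known cells sum to 20, so (2,2) = 10.
From main diagonal, 30 − (10 + 1) gives (1,1) = 19.
Using anti-diagonal: 10 + 13 + ? → (1,3) = 30 − 23 = 7.
Using column 1: 19 + 13 + ? → (2,1) = 30 − 32 = -2.
Column 3: 7 + 1 + ? = 30, so (2,3) = 22.

22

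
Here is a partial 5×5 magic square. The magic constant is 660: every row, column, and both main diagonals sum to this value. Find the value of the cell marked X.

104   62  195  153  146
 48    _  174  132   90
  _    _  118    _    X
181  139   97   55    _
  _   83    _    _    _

Row 2: 48 + 174 + 132 + 90 + ? = 660, so (2,2) = 216.
Row 4 must total 660; the given cells sum to 472, so (4,5) = 188.
Column 2 needs 660; the known cells sum to 500, so (3,2) = 160.
Using column 3: 195 + 174 + 118 + 97 + ? → (5,3) = 660 − 584 = 76.
Main diagonal: 104 + 216 + 118 + 55 + ? = 660, so (5,5) = 167.
Using anti-diagonal: 146 + 132 + 118 + 139 + ? → (5,1) = 660 − 535 = 125.
Row 5 needs 660; the known cells sum to 451, so (5,4) = 209.
From column 1, 660 − (104 + 48 + 181 + 125) gives (3,1) = 202.
Using column 4: 153 + 132 + 55 + 209 + ? → (3,4) = 660 − 549 = 111.
Column 5 must total 660; the given cells sum to 591, so (3,5) = 69.

69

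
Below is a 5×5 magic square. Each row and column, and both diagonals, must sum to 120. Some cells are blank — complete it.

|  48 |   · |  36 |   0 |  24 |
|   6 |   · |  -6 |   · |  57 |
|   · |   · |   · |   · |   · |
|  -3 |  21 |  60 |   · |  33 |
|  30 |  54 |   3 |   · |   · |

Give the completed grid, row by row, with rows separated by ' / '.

Row 1: 48 + 36 + 0 + 24 + ? = 120, so (1,2) = 12.
The remaining cell in row 4 is (4,4) = 120 − 111 = 9.
Column 1: 48 + 6 + (-3) + 30 + ? = 120, so (3,1) = 39.
From column 3, 120 − (36 + (-6) + 60 + 3) gives (3,3) = 27.
Anti-diagonal must total 120; the given cells sum to 102, so (2,4) = 18.
Row 2 must total 120; the given cells sum to 75, so (2,2) = 45.
Using column 2: 12 + 45 + 21 + 54 + ? → (3,2) = 120 − 132 = -12.
Main diagonal: 48 + 45 + 27 + 9 + ? = 120, so (5,5) = -9.
Row 5 needs 120; the known cells sum to 78, so (5,4) = 42.
From column 4, 120 − (0 + 18 + 9 + 42) gives (3,4) = 51.
Column 5: 24 + 57 + 33 + (-9) + ? = 120, so (3,5) = 15.

48 12 36 0 24 / 6 45 -6 18 57 / 39 -12 27 51 15 / -3 21 60 9 33 / 30 54 3 42 -9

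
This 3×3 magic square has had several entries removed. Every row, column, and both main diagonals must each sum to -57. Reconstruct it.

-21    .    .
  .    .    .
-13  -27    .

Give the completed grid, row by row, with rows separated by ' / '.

Using row 3: -13 + (-27) + ? → (3,3) = -57 − (-40) = -17.
The remaining cell in column 1 is (2,1) = -57 − (-34) = -23.
From main diagonal, -57 − (-21 + (-17)) gives (2,2) = -19.
Anti-diagonal: -19 + (-13) + ? = -57, so (1,3) = -25.
From row 1, -57 − (-21 + (-25)) gives (1,2) = -11.
From row 2, -57 − (-23 + (-19)) gives (2,3) = -15.

-21 -11 -25 / -23 -19 -15 / -13 -27 -17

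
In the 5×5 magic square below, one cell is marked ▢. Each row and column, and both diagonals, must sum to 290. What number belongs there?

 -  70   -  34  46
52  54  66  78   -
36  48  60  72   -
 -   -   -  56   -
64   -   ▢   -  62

38

From row 2, 290 − (52 + 54 + 66 + 78) gives (2,5) = 40.
From row 3, 290 − (36 + 48 + 60 + 72) gives (3,5) = 74.
From column 4, 290 − (34 + 78 + 72 + 56) gives (5,4) = 50.
From column 5, 290 − (46 + 40 + 74 + 62) gives (4,5) = 68.
From main diagonal, 290 − (54 + 60 + 56 + 62) gives (1,1) = 58.
Anti-diagonal: 46 + 78 + 60 + 64 + ? = 290, so (4,2) = 42.
From row 1, 290 − (58 + 70 + 34 + 46) gives (1,3) = 82.
From column 1, 290 − (58 + 52 + 36 + 64) gives (4,1) = 80.
The remaining cell in column 2 is (5,2) = 290 − 214 = 76.
The remaining cell in row 4 is (4,3) = 290 − 246 = 44.
Row 5 needs 290; the known cells sum to 252, so (5,3) = 38.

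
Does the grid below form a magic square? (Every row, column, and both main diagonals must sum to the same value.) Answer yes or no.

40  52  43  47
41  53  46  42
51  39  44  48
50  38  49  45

Yes

Row 1: 40 + 52 + 43 + 47 = 182.
Row 2: 41 + 53 + 46 + 42 = 182.
Row 3: 51 + 39 + 44 + 48 = 182.
Row 4: 50 + 38 + 49 + 45 = 182.
Column 1: 40 + 41 + 51 + 50 = 182.
Column 2: 52 + 53 + 39 + 38 = 182.
Column 3: 43 + 46 + 44 + 49 = 182.
Column 4: 47 + 42 + 48 + 45 = 182.
Main diagonal: 40 + 53 + 44 + 45 = 182.
Anti-diagonal: 47 + 46 + 39 + 50 = 182.
All lines sum to 182.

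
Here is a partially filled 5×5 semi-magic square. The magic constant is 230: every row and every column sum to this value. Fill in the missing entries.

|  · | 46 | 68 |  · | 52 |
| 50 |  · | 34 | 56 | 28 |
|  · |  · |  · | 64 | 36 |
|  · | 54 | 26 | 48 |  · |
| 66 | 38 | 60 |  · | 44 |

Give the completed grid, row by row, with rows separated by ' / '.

24 46 68 40 52 / 50 62 34 56 28 / 58 30 42 64 36 / 32 54 26 48 70 / 66 38 60 22 44

The remaining cell in row 2 is (2,2) = 230 − 168 = 62.
The remaining cell in row 5 is (5,4) = 230 − 208 = 22.
Column 2: 46 + 62 + 54 + 38 + ? = 230, so (3,2) = 30.
Column 3 must total 230; the given cells sum to 188, so (3,3) = 42.
Column 4 must total 230; the given cells sum to 190, so (1,4) = 40.
Column 5: 52 + 28 + 36 + 44 + ? = 230, so (4,5) = 70.
Row 1: 46 + 68 + 40 + 52 + ? = 230, so (1,1) = 24.
Row 3 must total 230; the given cells sum to 172, so (3,1) = 58.
Row 4 must total 230; the given cells sum to 198, so (4,1) = 32.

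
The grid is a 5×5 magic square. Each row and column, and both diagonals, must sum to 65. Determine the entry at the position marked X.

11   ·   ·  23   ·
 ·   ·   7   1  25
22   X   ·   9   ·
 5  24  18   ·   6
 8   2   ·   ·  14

16

The remaining cell in row 4 is (4,4) = 65 − 53 = 12.
From column 1, 65 − (11 + 22 + 5 + 8) gives (2,1) = 19.
Column 4: 23 + 1 + 9 + 12 + ? = 65, so (5,4) = 20.
Row 2 needs 65; the known cells sum to 52, so (2,2) = 13.
Using row 5: 8 + 2 + 20 + 14 + ? → (5,3) = 65 − 44 = 21.
From main diagonal, 65 − (11 + 13 + 12 + 14) gives (3,3) = 15.
Anti-diagonal: 1 + 15 + 24 + 8 + ? = 65, so (1,5) = 17.
Using column 3: 7 + 15 + 18 + 21 + ? → (1,3) = 65 − 61 = 4.
From column 5, 65 − (17 + 25 + 6 + 14) gives (3,5) = 3.
Row 1 needs 65; the known cells sum to 55, so (1,2) = 10.
Row 3 needs 65; the known cells sum to 49, so (3,2) = 16.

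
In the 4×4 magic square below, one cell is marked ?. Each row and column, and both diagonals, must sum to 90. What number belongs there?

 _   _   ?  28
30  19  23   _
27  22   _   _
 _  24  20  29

21

Row 2 needs 90; the known cells sum to 72, so (2,4) = 18.
Row 4 needs 90; the known cells sum to 73, so (4,1) = 17.
Using column 1: 30 + 27 + 17 + ? → (1,1) = 90 − 74 = 16.
Column 2 needs 90; the known cells sum to 65, so (1,2) = 25.
Column 4: 28 + 18 + 29 + ? = 90, so (3,4) = 15.
Using main diagonal: 16 + 19 + 29 + ? → (3,3) = 90 − 64 = 26.
Using row 1: 16 + 25 + 28 + ? → (1,3) = 90 − 69 = 21.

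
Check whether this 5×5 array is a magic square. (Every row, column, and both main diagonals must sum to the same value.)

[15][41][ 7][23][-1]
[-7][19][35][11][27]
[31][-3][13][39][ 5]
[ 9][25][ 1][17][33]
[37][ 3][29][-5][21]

Yes

Row 1: 15 + 41 + 7 + 23 + (-1) = 85.
Row 2: -7 + 19 + 35 + 11 + 27 = 85.
Row 3: 31 + (-3) + 13 + 39 + 5 = 85.
Row 4: 9 + 25 + 1 + 17 + 33 = 85.
Row 5: 37 + 3 + 29 + (-5) + 21 = 85.
Column 1: 15 + (-7) + 31 + 9 + 37 = 85.
Column 2: 41 + 19 + (-3) + 25 + 3 = 85.
Column 3: 7 + 35 + 13 + 1 + 29 = 85.
Column 4: 23 + 11 + 39 + 17 + (-5) = 85.
Column 5: -1 + 27 + 5 + 33 + 21 = 85.
Main diagonal: 15 + 19 + 13 + 17 + 21 = 85.
Anti-diagonal: -1 + 11 + 13 + 25 + 37 = 85.
All lines sum to 85.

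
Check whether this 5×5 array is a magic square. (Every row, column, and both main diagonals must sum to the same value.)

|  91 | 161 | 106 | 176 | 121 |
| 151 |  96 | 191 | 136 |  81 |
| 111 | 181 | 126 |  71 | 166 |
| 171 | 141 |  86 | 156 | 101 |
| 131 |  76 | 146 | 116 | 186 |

Yes

Row 1: 91 + 161 + 106 + 176 + 121 = 655.
Row 2: 151 + 96 + 191 + 136 + 81 = 655.
Row 3: 111 + 181 + 126 + 71 + 166 = 655.
Row 4: 171 + 141 + 86 + 156 + 101 = 655.
Row 5: 131 + 76 + 146 + 116 + 186 = 655.
Column 1: 91 + 151 + 111 + 171 + 131 = 655.
Column 2: 161 + 96 + 181 + 141 + 76 = 655.
Column 3: 106 + 191 + 126 + 86 + 146 = 655.
Column 4: 176 + 136 + 71 + 156 + 116 = 655.
Column 5: 121 + 81 + 166 + 101 + 186 = 655.
Main diagonal: 91 + 96 + 126 + 156 + 186 = 655.
Anti-diagonal: 121 + 136 + 126 + 141 + 131 = 655.
All lines sum to 655.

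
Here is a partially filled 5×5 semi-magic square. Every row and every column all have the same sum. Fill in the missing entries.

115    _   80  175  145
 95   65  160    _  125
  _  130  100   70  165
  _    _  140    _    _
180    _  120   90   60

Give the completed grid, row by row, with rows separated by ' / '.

115 85 80 175 145 / 95 65 160 155 125 / 135 130 100 70 165 / 75 170 140 110 105 / 180 150 120 90 60

Column 3 is already complete: 80 + 160 + 100 + 140 + 120 = 600, so that is the magic constant.
Using row 1: 115 + 80 + 175 + 145 + ? → (1,2) = 600 − 515 = 85.
Row 2 needs 600; the known cells sum to 445, so (2,4) = 155.
From row 3, 600 − (130 + 100 + 70 + 165) gives (3,1) = 135.
Row 5 needs 600; the known cells sum to 450, so (5,2) = 150.
From column 1, 600 − (115 + 95 + 135 + 180) gives (4,1) = 75.
Column 2 needs 600; the known cells sum to 430, so (4,2) = 170.
Using column 4: 175 + 155 + 70 + 90 + ? → (4,4) = 600 − 490 = 110.
Using column 5: 145 + 125 + 165 + 60 + ? → (4,5) = 600 − 495 = 105.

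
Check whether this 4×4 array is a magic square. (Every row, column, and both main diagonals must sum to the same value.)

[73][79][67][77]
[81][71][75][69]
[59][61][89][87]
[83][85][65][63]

Yes

Row 1: 73 + 79 + 67 + 77 = 296.
Row 2: 81 + 71 + 75 + 69 = 296.
Row 3: 59 + 61 + 89 + 87 = 296.
Row 4: 83 + 85 + 65 + 63 = 296.
Column 1: 73 + 81 + 59 + 83 = 296.
Column 2: 79 + 71 + 61 + 85 = 296.
Column 3: 67 + 75 + 89 + 65 = 296.
Column 4: 77 + 69 + 87 + 63 = 296.
Main diagonal: 73 + 71 + 89 + 63 = 296.
Anti-diagonal: 77 + 75 + 61 + 83 = 296.
All lines sum to 296.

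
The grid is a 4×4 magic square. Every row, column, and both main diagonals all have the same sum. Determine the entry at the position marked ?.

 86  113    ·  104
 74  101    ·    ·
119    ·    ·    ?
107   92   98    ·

Column 1 is complete and sums to 386; that is the magic constant.
Row 1 needs 386; the known cells sum to 303, so (1,3) = 83.
Row 4 must total 386; the given cells sum to 297, so (4,4) = 89.
Column 2 needs 386; the known cells sum to 306, so (3,2) = 80.
Main diagonal needs 386; the known cells sum to 276, so (3,3) = 110.
From anti-diagonal, 386 − (104 + 80 + 107) gives (2,3) = 95.
Row 2 must total 386; the given cells sum to 270, so (2,4) = 116.
The remaining cell in row 3 is (3,4) = 386 − 309 = 77.

77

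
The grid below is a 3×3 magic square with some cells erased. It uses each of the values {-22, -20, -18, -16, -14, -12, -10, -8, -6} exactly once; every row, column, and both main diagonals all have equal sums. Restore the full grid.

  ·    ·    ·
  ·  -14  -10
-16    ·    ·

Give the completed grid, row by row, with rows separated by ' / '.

The 9 entries sum to -126, so each line sums to -126/3 = -42.
Row 2 needs -42; the known cells sum to -24, so (2,1) = -18.
Column 1: -18 + (-16) + ? = -42, so (1,1) = -8.
From main diagonal, -42 − (-8 + (-14)) gives (3,3) = -20.
The remaining cell in anti-diagonal is (1,3) = -42 − (-30) = -12.
Using row 1: -8 + (-12) + ? → (1,2) = -42 − (-20) = -22.
Row 3 needs -42; the known cells sum to -36, so (3,2) = -6.

-8 -22 -12 / -18 -14 -10 / -16 -6 -20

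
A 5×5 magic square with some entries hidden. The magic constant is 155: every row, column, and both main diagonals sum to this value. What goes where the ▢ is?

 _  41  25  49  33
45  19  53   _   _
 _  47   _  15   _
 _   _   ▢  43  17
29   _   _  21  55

9

Using row 1: 41 + 25 + 49 + 33 + ? → (1,1) = 155 − 148 = 7.
Column 4 must total 155; the given cells sum to 128, so (2,4) = 27.
From main diagonal, 155 − (7 + 19 + 43 + 55) gives (3,3) = 31.
Anti-diagonal needs 155; the known cells sum to 120, so (4,2) = 35.
Row 2 needs 155; the known cells sum to 144, so (2,5) = 11.
Column 2: 41 + 19 + 47 + 35 + ? = 155, so (5,2) = 13.
Column 5 must total 155; the given cells sum to 116, so (3,5) = 39.
Row 3 needs 155; the known cells sum to 132, so (3,1) = 23.
Row 5 must total 155; the given cells sum to 118, so (5,3) = 37.
Column 1 needs 155; the known cells sum to 104, so (4,1) = 51.
Using column 3: 25 + 53 + 31 + 37 + ? → (4,3) = 155 − 146 = 9.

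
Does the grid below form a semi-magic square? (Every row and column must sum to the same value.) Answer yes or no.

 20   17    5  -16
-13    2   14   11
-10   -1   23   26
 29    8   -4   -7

Row 1: 20 + 17 + 5 + (-16) = 26.
Row 2: -13 + 2 + 14 + 11 = 14.
Row 3: -10 + (-1) + 23 + 26 = 38.
Row 4: 29 + 8 + (-4) + (-7) = 26.
Column 1: 20 + (-13) + (-10) + 29 = 26.
Column 2: 17 + 2 + (-1) + 8 = 26.
Column 3: 5 + 14 + 23 + (-4) = 38.
Column 4: -16 + 11 + 26 + (-7) = 14.

No — row 3 sums to 38 but row 4 sums to 26.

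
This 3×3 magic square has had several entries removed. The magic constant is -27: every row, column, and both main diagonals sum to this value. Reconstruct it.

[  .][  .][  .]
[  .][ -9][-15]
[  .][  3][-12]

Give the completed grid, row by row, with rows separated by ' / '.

-6 -21 0 / -3 -9 -15 / -18 3 -12

Using row 2: -9 + (-15) + ? → (2,1) = -27 − (-24) = -3.
From row 3, -27 − (3 + (-12)) gives (3,1) = -18.
Column 1: -3 + (-18) + ? = -27, so (1,1) = -6.
Column 2 must total -27; the given cells sum to -6, so (1,2) = -21.
The remaining cell in column 3 is (1,3) = -27 − (-27) = 0.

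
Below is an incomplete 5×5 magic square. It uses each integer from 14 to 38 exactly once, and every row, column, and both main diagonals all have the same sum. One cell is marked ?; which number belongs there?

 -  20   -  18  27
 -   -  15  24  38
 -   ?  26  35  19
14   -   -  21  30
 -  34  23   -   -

The entries are 14 through 38, which sum to 650, so each line sums to 650/5 = 130.
Using column 4: 18 + 24 + 35 + 21 + ? → (5,4) = 130 − 98 = 32.
Using column 5: 27 + 38 + 19 + 30 + ? → (5,5) = 130 − 114 = 16.
From row 5, 130 − (34 + 23 + 32 + 16) gives (5,1) = 25.
Anti-diagonal: 27 + 24 + 26 + 25 + ? = 130, so (4,2) = 28.
Row 4 needs 130; the known cells sum to 93, so (4,3) = 37.
Column 3 must total 130; the given cells sum to 101, so (1,3) = 29.
The remaining cell in row 1 is (1,1) = 130 − 94 = 36.
Main diagonal must total 130; the given cells sum to 99, so (2,2) = 31.
Row 2: 31 + 15 + 24 + 38 + ? = 130, so (2,1) = 22.
Column 1: 36 + 22 + 14 + 25 + ? = 130, so (3,1) = 33.
Column 2: 20 + 31 + 28 + 34 + ? = 130, so (3,2) = 17.

17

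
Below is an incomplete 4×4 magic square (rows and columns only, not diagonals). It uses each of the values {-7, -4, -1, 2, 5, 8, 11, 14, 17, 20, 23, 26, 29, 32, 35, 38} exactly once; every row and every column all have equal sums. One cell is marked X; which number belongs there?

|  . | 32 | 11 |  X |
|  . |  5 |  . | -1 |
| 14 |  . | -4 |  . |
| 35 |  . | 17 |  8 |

26

The 16 entries sum to 248, so each line sums to 248/4 = 62.
Row 4 needs 62; the known cells sum to 60, so (4,2) = 2.
Column 2: 32 + 5 + 2 + ? = 62, so (3,2) = 23.
From column 3, 62 − (11 + (-4) + 17) gives (2,3) = 38.
From row 2, 62 − (5 + 38 + (-1)) gives (2,1) = 20.
From row 3, 62 − (14 + 23 + (-4)) gives (3,4) = 29.
Using column 1: 20 + 14 + 35 + ? → (1,1) = 62 − 69 = -7.
Using column 4: -1 + 29 + 8 + ? → (1,4) = 62 − 36 = 26.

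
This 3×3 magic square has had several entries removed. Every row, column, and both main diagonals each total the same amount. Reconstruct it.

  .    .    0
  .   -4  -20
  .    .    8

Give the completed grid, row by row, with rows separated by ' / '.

-16 4 0 / 12 -4 -20 / -8 -12 8

Column 3 is already complete: 0 + -20 + 8 = -12, so that is the magic constant.
Row 2 must total -12; the given cells sum to -24, so (2,1) = 12.
From main diagonal, -12 − (-4 + 8) gives (1,1) = -16.
Anti-diagonal must total -12; the given cells sum to -4, so (3,1) = -8.
The remaining cell in row 1 is (1,2) = -12 − (-16) = 4.
Row 3 must total -12; the given cells sum to 0, so (3,2) = -12.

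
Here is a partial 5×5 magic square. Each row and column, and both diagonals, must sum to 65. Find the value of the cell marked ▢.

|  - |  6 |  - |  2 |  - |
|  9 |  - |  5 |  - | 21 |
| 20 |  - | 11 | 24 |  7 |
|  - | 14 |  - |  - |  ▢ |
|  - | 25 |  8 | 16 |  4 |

18

Row 3 must total 65; the given cells sum to 62, so (3,2) = 3.
The remaining cell in row 5 is (5,1) = 65 − 53 = 12.
Column 2 must total 65; the given cells sum to 48, so (2,2) = 17.
The remaining cell in row 2 is (2,4) = 65 − 52 = 13.
Column 4 needs 65; the known cells sum to 55, so (4,4) = 10.
Main diagonal needs 65; the known cells sum to 42, so (1,1) = 23.
From anti-diagonal, 65 − (13 + 11 + 14 + 12) gives (1,5) = 15.
Using row 1: 23 + 6 + 2 + 15 + ? → (1,3) = 65 − 46 = 19.
Column 1 must total 65; the given cells sum to 64, so (4,1) = 1.
The remaining cell in column 3 is (4,3) = 65 − 43 = 22.
Column 5 needs 65; the known cells sum to 47, so (4,5) = 18.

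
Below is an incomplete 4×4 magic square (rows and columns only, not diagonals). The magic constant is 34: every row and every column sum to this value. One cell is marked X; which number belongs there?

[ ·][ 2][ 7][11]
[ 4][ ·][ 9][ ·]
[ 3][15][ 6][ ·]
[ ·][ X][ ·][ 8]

1

Row 1 needs 34; the known cells sum to 20, so (1,1) = 14.
From row 3, 34 − (3 + 15 + 6) gives (3,4) = 10.
Column 1: 14 + 4 + 3 + ? = 34, so (4,1) = 13.
From column 3, 34 − (7 + 9 + 6) gives (4,3) = 12.
The remaining cell in column 4 is (2,4) = 34 − 29 = 5.
Row 2 needs 34; the known cells sum to 18, so (2,2) = 16.
Row 4: 13 + 12 + 8 + ? = 34, so (4,2) = 1.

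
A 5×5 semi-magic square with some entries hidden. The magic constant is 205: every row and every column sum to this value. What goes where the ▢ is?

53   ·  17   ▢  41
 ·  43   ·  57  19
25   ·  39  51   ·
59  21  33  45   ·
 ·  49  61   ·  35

Row 4: 59 + 21 + 33 + 45 + ? = 205, so (4,5) = 47.
From column 3, 205 − (17 + 39 + 33 + 61) gives (2,3) = 55.
Using column 5: 41 + 19 + 47 + 35 + ? → (3,5) = 205 − 142 = 63.
Row 2 must total 205; the given cells sum to 174, so (2,1) = 31.
The remaining cell in row 3 is (3,2) = 205 − 178 = 27.
From column 1, 205 − (53 + 31 + 25 + 59) gives (5,1) = 37.
Column 2 must total 205; the given cells sum to 140, so (1,2) = 65.
Using row 1: 53 + 65 + 17 + 41 + ? → (1,4) = 205 − 176 = 29.

29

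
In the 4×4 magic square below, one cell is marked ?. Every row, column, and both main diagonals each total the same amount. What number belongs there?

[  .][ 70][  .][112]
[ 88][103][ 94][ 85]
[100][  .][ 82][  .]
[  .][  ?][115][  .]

Row 2 is complete and sums to 370; that is the magic constant.
Using column 3: 94 + 82 + 115 + ? → (1,3) = 370 − 291 = 79.
Row 1: 70 + 79 + 112 + ? = 370, so (1,1) = 109.
Column 1 must total 370; the given cells sum to 297, so (4,1) = 73.
The remaining cell in main diagonal is (4,4) = 370 − 294 = 76.
Using anti-diagonal: 112 + 94 + 73 + ? → (3,2) = 370 − 279 = 91.
Row 3 needs 370; the known cells sum to 273, so (3,4) = 97.
Using row 4: 73 + 115 + 76 + ? → (4,2) = 370 − 264 = 106.

106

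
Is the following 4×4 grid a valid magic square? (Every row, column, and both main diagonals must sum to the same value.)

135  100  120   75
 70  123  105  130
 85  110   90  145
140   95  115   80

No — row 1 sums to 430 but main diagonal sums to 428.

Row 1: 135 + 100 + 120 + 75 = 430.
Row 2: 70 + 123 + 105 + 130 = 428.
Row 3: 85 + 110 + 90 + 145 = 430.
Row 4: 140 + 95 + 115 + 80 = 430.
Column 1: 135 + 70 + 85 + 140 = 430.
Column 2: 100 + 123 + 110 + 95 = 428.
Column 3: 120 + 105 + 90 + 115 = 430.
Column 4: 75 + 130 + 145 + 80 = 430.
Main diagonal: 135 + 123 + 90 + 80 = 428.
Anti-diagonal: 75 + 105 + 110 + 140 = 430.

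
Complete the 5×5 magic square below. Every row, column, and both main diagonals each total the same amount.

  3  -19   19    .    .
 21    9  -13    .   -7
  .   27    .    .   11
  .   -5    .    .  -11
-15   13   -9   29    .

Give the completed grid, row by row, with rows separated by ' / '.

Column 2 is already complete: -19 + 9 + 27 + -5 + 13 = 25, so that is the magic constant.
The remaining cell in row 2 is (2,4) = 25 − 10 = 15.
Using row 5: -15 + 13 + (-9) + 29 + ? → (5,5) = 25 − 18 = 7.
Column 5 must total 25; the given cells sum to 0, so (1,5) = 25.
Anti-diagonal: 25 + 15 + (-5) + (-15) + ? = 25, so (3,3) = 5.
From row 1, 25 − (3 + (-19) + 19 + 25) gives (1,4) = -3.
Using column 3: 19 + (-13) + 5 + (-9) + ? → (4,3) = 25 − 2 = 23.
Main diagonal needs 25; the known cells sum to 24, so (4,4) = 1.
From row 4, 25 − (-5 + 23 + 1 + (-11)) gives (4,1) = 17.
From column 1, 25 − (3 + 21 + 17 + (-15)) gives (3,1) = -1.
Using column 4: -3 + 15 + 1 + 29 + ? → (3,4) = 25 − 42 = -17.

3 -19 19 -3 25 / 21 9 -13 15 -7 / -1 27 5 -17 11 / 17 -5 23 1 -11 / -15 13 -9 29 7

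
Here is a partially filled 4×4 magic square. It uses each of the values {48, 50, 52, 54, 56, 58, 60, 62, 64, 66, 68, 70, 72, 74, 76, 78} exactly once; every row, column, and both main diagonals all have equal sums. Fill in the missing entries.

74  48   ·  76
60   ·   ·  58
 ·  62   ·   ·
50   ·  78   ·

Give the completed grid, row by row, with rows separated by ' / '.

The 16 entries sum to 1008, so each line sums to 1008/4 = 252.
Using row 1: 74 + 48 + 76 + ? → (1,3) = 252 − 198 = 54.
From column 1, 252 − (74 + 60 + 50) gives (3,1) = 68.
Anti-diagonal needs 252; the known cells sum to 188, so (2,3) = 64.
Row 2 needs 252; the known cells sum to 182, so (2,2) = 70.
From column 2, 252 − (48 + 70 + 62) gives (4,2) = 72.
Using column 3: 54 + 64 + 78 + ? → (3,3) = 252 − 196 = 56.
Main diagonal must total 252; the given cells sum to 200, so (4,4) = 52.
Row 3 needs 252; the known cells sum to 186, so (3,4) = 66.

74 48 54 76 / 60 70 64 58 / 68 62 56 66 / 50 72 78 52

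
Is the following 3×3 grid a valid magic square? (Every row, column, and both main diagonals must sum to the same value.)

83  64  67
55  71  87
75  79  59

Row 1: 83 + 64 + 67 = 214.
Row 2: 55 + 71 + 87 = 213.
Row 3: 75 + 79 + 59 = 213.
Column 1: 83 + 55 + 75 = 213.
Column 2: 64 + 71 + 79 = 214.
Column 3: 67 + 87 + 59 = 213.
Main diagonal: 83 + 71 + 59 = 213.
Anti-diagonal: 67 + 71 + 75 = 213.

No — column 3 sums to 213 but row 1 sums to 214.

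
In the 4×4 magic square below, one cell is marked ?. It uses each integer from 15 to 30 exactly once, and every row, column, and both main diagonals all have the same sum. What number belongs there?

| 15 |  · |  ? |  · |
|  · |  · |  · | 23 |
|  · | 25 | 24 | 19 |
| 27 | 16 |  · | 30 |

The entries are 15 through 30, which sum to 360, so each line sums to 360/4 = 90.
The remaining cell in row 3 is (3,1) = 90 − 68 = 22.
Row 4 must total 90; the given cells sum to 73, so (4,3) = 17.
Column 1 needs 90; the known cells sum to 64, so (2,1) = 26.
Column 4: 23 + 19 + 30 + ? = 90, so (1,4) = 18.
Using main diagonal: 15 + 24 + 30 + ? → (2,2) = 90 − 69 = 21.
Using anti-diagonal: 18 + 25 + 27 + ? → (2,3) = 90 − 70 = 20.
From column 2, 90 − (21 + 25 + 16) gives (1,2) = 28.
Column 3: 20 + 24 + 17 + ? = 90, so (1,3) = 29.

29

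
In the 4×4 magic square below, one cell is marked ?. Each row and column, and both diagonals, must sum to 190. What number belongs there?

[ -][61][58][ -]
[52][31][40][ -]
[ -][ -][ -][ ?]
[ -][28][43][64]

34

From row 2, 190 − (52 + 31 + 40) gives (2,4) = 67.
Row 4 must total 190; the given cells sum to 135, so (4,1) = 55.
From column 2, 190 − (61 + 31 + 28) gives (3,2) = 70.
The remaining cell in column 3 is (3,3) = 190 − 141 = 49.
Main diagonal needs 190; the known cells sum to 144, so (1,1) = 46.
Anti-diagonal needs 190; the known cells sum to 165, so (1,4) = 25.
Column 1 needs 190; the known cells sum to 153, so (3,1) = 37.
The remaining cell in column 4 is (3,4) = 190 − 156 = 34.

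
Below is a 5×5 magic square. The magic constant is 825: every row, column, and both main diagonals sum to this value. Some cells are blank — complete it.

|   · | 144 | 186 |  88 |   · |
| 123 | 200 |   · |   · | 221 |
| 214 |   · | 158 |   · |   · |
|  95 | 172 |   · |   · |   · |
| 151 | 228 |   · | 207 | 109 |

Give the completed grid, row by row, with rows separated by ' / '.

242 144 186 88 165 / 123 200 102 179 221 / 214 81 158 235 137 / 95 172 249 116 193 / 151 228 130 207 109

Using row 5: 151 + 228 + 207 + 109 + ? → (5,3) = 825 − 695 = 130.
From column 1, 825 − (123 + 214 + 95 + 151) gives (1,1) = 242.
Column 2 needs 825; the known cells sum to 744, so (3,2) = 81.
The remaining cell in main diagonal is (4,4) = 825 − 709 = 116.
Row 1 needs 825; the known cells sum to 660, so (1,5) = 165.
The remaining cell in anti-diagonal is (2,4) = 825 − 646 = 179.
Row 2 must total 825; the given cells sum to 723, so (2,3) = 102.
The remaining cell in column 3 is (4,3) = 825 − 576 = 249.
Column 4 must total 825; the given cells sum to 590, so (3,4) = 235.
Row 3 needs 825; the known cells sum to 688, so (3,5) = 137.
Using row 4: 95 + 172 + 249 + 116 + ? → (4,5) = 825 − 632 = 193.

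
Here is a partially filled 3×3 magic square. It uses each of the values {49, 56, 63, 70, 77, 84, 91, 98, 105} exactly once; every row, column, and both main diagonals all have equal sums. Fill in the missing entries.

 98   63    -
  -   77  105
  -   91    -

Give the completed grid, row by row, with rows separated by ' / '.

The 9 entries sum to 693, so each line sums to 693/3 = 231.
From row 1, 231 − (98 + 63) gives (1,3) = 70.
From row 2, 231 − (77 + 105) gives (2,1) = 49.
Column 1 needs 231; the known cells sum to 147, so (3,1) = 84.
The remaining cell in column 3 is (3,3) = 231 − 175 = 56.

98 63 70 / 49 77 105 / 84 91 56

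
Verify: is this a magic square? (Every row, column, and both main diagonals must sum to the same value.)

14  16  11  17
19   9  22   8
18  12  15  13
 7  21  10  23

No — column 4 sums to 61 but row 2 sums to 58.

Row 1: 14 + 16 + 11 + 17 = 58.
Row 2: 19 + 9 + 22 + 8 = 58.
Row 3: 18 + 12 + 15 + 13 = 58.
Row 4: 7 + 21 + 10 + 23 = 61.
Column 1: 14 + 19 + 18 + 7 = 58.
Column 2: 16 + 9 + 12 + 21 = 58.
Column 3: 11 + 22 + 15 + 10 = 58.
Column 4: 17 + 8 + 13 + 23 = 61.
Main diagonal: 14 + 9 + 15 + 23 = 61.
Anti-diagonal: 17 + 22 + 12 + 7 = 58.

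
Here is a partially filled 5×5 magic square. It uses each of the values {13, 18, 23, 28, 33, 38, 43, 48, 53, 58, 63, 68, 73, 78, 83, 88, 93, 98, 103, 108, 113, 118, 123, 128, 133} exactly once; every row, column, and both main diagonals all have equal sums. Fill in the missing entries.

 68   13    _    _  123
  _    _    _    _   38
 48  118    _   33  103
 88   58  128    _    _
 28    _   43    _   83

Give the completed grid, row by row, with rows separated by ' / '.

The 25 entries sum to 1825, so each line sums to 1825/5 = 365.
Row 3 needs 365; the known cells sum to 302, so (3,3) = 63.
Column 1: 68 + 48 + 88 + 28 + ? = 365, so (2,1) = 133.
Using column 5: 123 + 38 + 103 + 83 + ? → (4,5) = 365 − 347 = 18.
Anti-diagonal needs 365; the known cells sum to 272, so (2,4) = 93.
From row 4, 365 − (88 + 58 + 128 + 18) gives (4,4) = 73.
The remaining cell in main diagonal is (2,2) = 365 − 287 = 78.
Row 2 must total 365; the given cells sum to 342, so (2,3) = 23.
The remaining cell in column 2 is (5,2) = 365 − 267 = 98.
Column 3: 23 + 63 + 128 + 43 + ? = 365, so (1,3) = 108.
Row 1: 68 + 13 + 108 + 123 + ? = 365, so (1,4) = 53.
The remaining cell in row 5 is (5,4) = 365 − 252 = 113.

68 13 108 53 123 / 133 78 23 93 38 / 48 118 63 33 103 / 88 58 128 73 18 / 28 98 43 113 83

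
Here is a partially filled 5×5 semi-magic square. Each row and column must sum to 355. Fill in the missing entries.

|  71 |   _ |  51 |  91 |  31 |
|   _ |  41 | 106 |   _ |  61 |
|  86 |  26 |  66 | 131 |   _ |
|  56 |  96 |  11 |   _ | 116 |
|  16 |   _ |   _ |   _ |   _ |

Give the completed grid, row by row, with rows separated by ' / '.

From row 1, 355 − (71 + 51 + 91 + 31) gives (1,2) = 111.
From row 3, 355 − (86 + 26 + 66 + 131) gives (3,5) = 46.
Row 4 needs 355; the known cells sum to 279, so (4,4) = 76.
Using column 1: 71 + 86 + 56 + 16 + ? → (2,1) = 355 − 229 = 126.
Column 2 must total 355; the given cells sum to 274, so (5,2) = 81.
Using column 3: 51 + 106 + 66 + 11 + ? → (5,3) = 355 − 234 = 121.
From column 5, 355 − (31 + 61 + 46 + 116) gives (5,5) = 101.
The remaining cell in row 2 is (2,4) = 355 − 334 = 21.
Row 5 needs 355; the known cells sum to 319, so (5,4) = 36.

71 111 51 91 31 / 126 41 106 21 61 / 86 26 66 131 46 / 56 96 11 76 116 / 16 81 121 36 101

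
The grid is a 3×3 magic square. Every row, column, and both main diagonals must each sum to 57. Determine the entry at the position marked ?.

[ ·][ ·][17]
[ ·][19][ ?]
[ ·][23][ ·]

27

The remaining cell in column 2 is (1,2) = 57 − 42 = 15.
From anti-diagonal, 57 − (17 + 19) gives (3,1) = 21.
Row 1 must total 57; the given cells sum to 32, so (1,1) = 25.
Row 3: 21 + 23 + ? = 57, so (3,3) = 13.
The remaining cell in column 1 is (2,1) = 57 − 46 = 11.
From column 3, 57 − (17 + 13) gives (2,3) = 27.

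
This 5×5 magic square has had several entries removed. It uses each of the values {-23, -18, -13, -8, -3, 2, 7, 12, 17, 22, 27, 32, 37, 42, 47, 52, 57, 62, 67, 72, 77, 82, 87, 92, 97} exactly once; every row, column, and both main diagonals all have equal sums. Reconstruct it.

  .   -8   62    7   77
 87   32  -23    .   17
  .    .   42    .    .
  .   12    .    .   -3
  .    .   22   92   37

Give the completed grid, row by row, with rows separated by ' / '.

47 -8 62 7 77 / 87 32 -23 72 17 / 2 97 42 -13 57 / 67 12 82 27 -3 / -18 52 22 92 37

The 25 entries sum to 925, so each line sums to 925/5 = 185.
Row 1: -8 + 62 + 7 + 77 + ? = 185, so (1,1) = 47.
Row 2: 87 + 32 + (-23) + 17 + ? = 185, so (2,4) = 72.
Column 3 must total 185; the given cells sum to 103, so (4,3) = 82.
The remaining cell in column 5 is (3,5) = 185 − 128 = 57.
Main diagonal: 47 + 32 + 42 + 37 + ? = 185, so (4,4) = 27.
Anti-diagonal must total 185; the given cells sum to 203, so (5,1) = -18.
From row 4, 185 − (12 + 82 + 27 + (-3)) gives (4,1) = 67.
The remaining cell in row 5 is (5,2) = 185 − 133 = 52.
Using column 1: 47 + 87 + 67 + (-18) + ? → (3,1) = 185 − 183 = 2.
From column 2, 185 − (-8 + 32 + 12 + 52) gives (3,2) = 97.
From column 4, 185 − (7 + 72 + 27 + 92) gives (3,4) = -13.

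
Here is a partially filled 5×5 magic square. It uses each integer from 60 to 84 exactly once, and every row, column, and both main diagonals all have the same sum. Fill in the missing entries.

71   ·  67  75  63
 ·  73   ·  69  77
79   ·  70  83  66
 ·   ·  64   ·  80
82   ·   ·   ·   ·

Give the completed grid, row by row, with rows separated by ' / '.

71 84 67 75 63 / 60 73 81 69 77 / 79 62 70 83 66 / 68 76 64 72 80 / 82 65 78 61 74

The entries are 60 through 84, which sum to 1800, so each line sums to 1800/5 = 360.
Row 1: 71 + 67 + 75 + 63 + ? = 360, so (1,2) = 84.
Row 3: 79 + 70 + 83 + 66 + ? = 360, so (3,2) = 62.
From column 5, 360 − (63 + 77 + 66 + 80) gives (5,5) = 74.
Main diagonal must total 360; the given cells sum to 288, so (4,4) = 72.
Anti-diagonal must total 360; the given cells sum to 284, so (4,2) = 76.
The remaining cell in row 4 is (4,1) = 360 − 292 = 68.
Column 1 needs 360; the known cells sum to 300, so (2,1) = 60.
Column 2 needs 360; the known cells sum to 295, so (5,2) = 65.
Column 4: 75 + 69 + 83 + 72 + ? = 360, so (5,4) = 61.
Row 2 must total 360; the given cells sum to 279, so (2,3) = 81.
From row 5, 360 − (82 + 65 + 61 + 74) gives (5,3) = 78.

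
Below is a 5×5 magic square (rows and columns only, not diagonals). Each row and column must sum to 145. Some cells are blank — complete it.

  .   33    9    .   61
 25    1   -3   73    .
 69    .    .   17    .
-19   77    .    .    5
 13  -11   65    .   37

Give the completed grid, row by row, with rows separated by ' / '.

57 33 9 -15 61 / 25 1 -3 73 49 / 69 45 21 17 -7 / -19 77 53 29 5 / 13 -11 65 41 37

From row 2, 145 − (25 + 1 + (-3) + 73) gives (2,5) = 49.
Row 5 needs 145; the known cells sum to 104, so (5,4) = 41.
Column 1 must total 145; the given cells sum to 88, so (1,1) = 57.
Using column 2: 33 + 1 + 77 + (-11) + ? → (3,2) = 145 − 100 = 45.
From column 5, 145 − (61 + 49 + 5 + 37) gives (3,5) = -7.
Row 1 must total 145; the given cells sum to 160, so (1,4) = -15.
Row 3 needs 145; the known cells sum to 124, so (3,3) = 21.
Using column 3: 9 + (-3) + 21 + 65 + ? → (4,3) = 145 − 92 = 53.
The remaining cell in column 4 is (4,4) = 145 − 116 = 29.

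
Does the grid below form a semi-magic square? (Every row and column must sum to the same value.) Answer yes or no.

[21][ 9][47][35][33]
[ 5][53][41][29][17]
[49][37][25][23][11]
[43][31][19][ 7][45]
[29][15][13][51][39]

No — column 2 sums to 145 but row 5 sums to 147.

Row 1: 21 + 9 + 47 + 35 + 33 = 145.
Row 2: 5 + 53 + 41 + 29 + 17 = 145.
Row 3: 49 + 37 + 25 + 23 + 11 = 145.
Row 4: 43 + 31 + 19 + 7 + 45 = 145.
Row 5: 29 + 15 + 13 + 51 + 39 = 147.
Column 1: 21 + 5 + 49 + 43 + 29 = 147.
Column 2: 9 + 53 + 37 + 31 + 15 = 145.
Column 3: 47 + 41 + 25 + 19 + 13 = 145.
Column 4: 35 + 29 + 23 + 7 + 51 = 145.
Column 5: 33 + 17 + 11 + 45 + 39 = 145.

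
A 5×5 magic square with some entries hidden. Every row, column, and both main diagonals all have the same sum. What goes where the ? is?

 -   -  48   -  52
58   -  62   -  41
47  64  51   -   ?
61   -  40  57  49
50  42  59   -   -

Column 3 is complete and sums to 260; that is the magic constant.
Row 4 must total 260; the given cells sum to 207, so (4,2) = 53.
The remaining cell in column 1 is (1,1) = 260 − 216 = 44.
Anti-diagonal must total 260; the given cells sum to 206, so (2,4) = 54.
From row 2, 260 − (58 + 62 + 54 + 41) gives (2,2) = 45.
Column 2: 45 + 64 + 53 + 42 + ? = 260, so (1,2) = 56.
From main diagonal, 260 − (44 + 45 + 51 + 57) gives (5,5) = 63.
From row 1, 260 − (44 + 56 + 48 + 52) gives (1,4) = 60.
The remaining cell in row 5 is (5,4) = 260 − 214 = 46.
Using column 4: 60 + 54 + 57 + 46 + ? → (3,4) = 260 − 217 = 43.
The remaining cell in column 5 is (3,5) = 260 − 205 = 55.

55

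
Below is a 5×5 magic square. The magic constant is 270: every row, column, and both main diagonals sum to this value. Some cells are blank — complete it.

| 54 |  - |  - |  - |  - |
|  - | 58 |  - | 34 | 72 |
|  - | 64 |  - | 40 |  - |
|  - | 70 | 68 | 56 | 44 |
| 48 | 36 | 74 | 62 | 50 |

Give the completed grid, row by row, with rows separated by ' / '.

54 42 30 78 66 / 60 58 46 34 72 / 76 64 52 40 38 / 32 70 68 56 44 / 48 36 74 62 50

Row 4: 70 + 68 + 56 + 44 + ? = 270, so (4,1) = 32.
Using column 2: 58 + 64 + 70 + 36 + ? → (1,2) = 270 − 228 = 42.
The remaining cell in column 4 is (1,4) = 270 − 192 = 78.
Main diagonal: 54 + 58 + 56 + 50 + ? = 270, so (3,3) = 52.
The remaining cell in anti-diagonal is (1,5) = 270 − 204 = 66.
Using row 1: 54 + 42 + 78 + 66 + ? → (1,3) = 270 − 240 = 30.
From column 3, 270 − (30 + 52 + 68 + 74) gives (2,3) = 46.
Column 5 needs 270; the known cells sum to 232, so (3,5) = 38.
Row 2 must total 270; the given cells sum to 210, so (2,1) = 60.
From row 3, 270 − (64 + 52 + 40 + 38) gives (3,1) = 76.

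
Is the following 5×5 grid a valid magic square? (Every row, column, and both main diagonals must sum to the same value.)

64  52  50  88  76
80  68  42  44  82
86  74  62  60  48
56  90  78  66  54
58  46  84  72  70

Row 1: 64 + 52 + 50 + 88 + 76 = 330.
Row 2: 80 + 68 + 42 + 44 + 82 = 316.
Row 3: 86 + 74 + 62 + 60 + 48 = 330.
Row 4: 56 + 90 + 78 + 66 + 54 = 344.
Row 5: 58 + 46 + 84 + 72 + 70 = 330.
Column 1: 64 + 80 + 86 + 56 + 58 = 344.
Column 2: 52 + 68 + 74 + 90 + 46 = 330.
Column 3: 50 + 42 + 62 + 78 + 84 = 316.
Column 4: 88 + 44 + 60 + 66 + 72 = 330.
Column 5: 76 + 82 + 48 + 54 + 70 = 330.
Main diagonal: 64 + 68 + 62 + 66 + 70 = 330.
Anti-diagonal: 76 + 44 + 62 + 90 + 58 = 330.

No — row 2 sums to 316 but column 5 sums to 330.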